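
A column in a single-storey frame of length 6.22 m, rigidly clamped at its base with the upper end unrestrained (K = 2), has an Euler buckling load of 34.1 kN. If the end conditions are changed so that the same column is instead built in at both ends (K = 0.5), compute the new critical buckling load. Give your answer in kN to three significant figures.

P_cr ∝ 1/K², so P_cr,new = P_cr,old × (K_old/K_new)² = 34.1 × (2/0.5)²
= 34.1 × 16.00 = 546 kN

P_cr ≈ 546 kN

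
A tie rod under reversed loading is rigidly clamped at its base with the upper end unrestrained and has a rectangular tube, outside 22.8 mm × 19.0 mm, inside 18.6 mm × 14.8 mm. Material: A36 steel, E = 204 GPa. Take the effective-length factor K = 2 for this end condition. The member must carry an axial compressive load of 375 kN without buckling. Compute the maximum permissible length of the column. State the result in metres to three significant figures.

L_max ≈ 0.104 m

Weak-axis I_min = (h_o·b_o³ − h_i·b_i³)/12 with b_o = 19.0, b_i = 14.80 mm (shorter outer/inner sides).
I_min = (22.8×19.0³ − 18.60×14.80³)/12 = 8.007×10^3 mm⁴
I = 8.007×10^-9 m⁴
At the buckling limit P_cr = P = 3.750×10^5 N
From P_cr = π²EI/(K·L)²:  L = (1/K)·√(π²EI/P_cr) = (1/2)·√(π²×2.04×10^11×8.007×10^-9/3.750×10^5)
L = 0.104 m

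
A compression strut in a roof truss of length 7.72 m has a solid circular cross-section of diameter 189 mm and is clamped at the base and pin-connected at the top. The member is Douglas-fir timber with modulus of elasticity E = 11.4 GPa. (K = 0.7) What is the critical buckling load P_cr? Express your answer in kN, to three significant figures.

I = πd⁴/64 = π×189⁴/64 = 6.264×10^7 mm⁴
I = 6.264×10^7 mm⁴ = 6.264×10^-5 m⁴
Effective length L_e = K·L = 0.7 × 7.72 = 5.404 m
P_cr = π²EI / L_e² = π² × 11.4×10⁹ × 6.264×10^-5 / 5.404² = 2.413×10^5 N

P_cr ≈ 241 kN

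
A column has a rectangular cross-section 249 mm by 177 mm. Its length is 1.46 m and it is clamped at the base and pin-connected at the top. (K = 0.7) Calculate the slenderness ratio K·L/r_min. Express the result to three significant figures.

λ ≈ 20.0

For a rectangle r_min = b/√12 = 177/√12 = 51.10 mm
L_e = K·L = 0.7 × 1.46 m = 1.022 m = 1022.0 mm
λ = L_e / r_min = 1022.0 / 51.10 = 20.0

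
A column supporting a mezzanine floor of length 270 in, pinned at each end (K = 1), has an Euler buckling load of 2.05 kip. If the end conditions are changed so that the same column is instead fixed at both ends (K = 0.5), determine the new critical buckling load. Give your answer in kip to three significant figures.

P_cr ≈ 8.20 kip

P_cr ∝ 1/K², so P_cr,new = P_cr,old × (K_old/K_new)² = 2.05 × (1/0.5)²
= 2.05 × 4.000 = 8.20 kip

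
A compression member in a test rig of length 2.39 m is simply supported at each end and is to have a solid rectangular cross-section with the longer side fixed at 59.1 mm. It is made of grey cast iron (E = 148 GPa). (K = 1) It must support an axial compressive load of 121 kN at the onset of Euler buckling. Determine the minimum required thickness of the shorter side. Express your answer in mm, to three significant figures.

b ≈ 45.8 mm

L_e = K·L = 1 × 2.39 = 2.390 m
Required I = P_cr·L_e²/(π²E) = 1.210×10^5 × 2.390² / (π² × 1.48×10^11) = 4.732×10^-7 m⁴
I_req = 4.732×10^5 mm⁴
Rectangle, weak axis: I_min = h·b³/12 with h = 59.1 mm fixed  ⇒  b = (12I/h)^(1/3) = 45.8 mm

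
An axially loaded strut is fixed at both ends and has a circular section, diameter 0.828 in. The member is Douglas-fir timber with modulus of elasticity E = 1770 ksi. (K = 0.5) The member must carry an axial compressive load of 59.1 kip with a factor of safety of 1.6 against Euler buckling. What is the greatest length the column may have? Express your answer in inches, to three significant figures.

L_max ≈ 4.13 in

I = πd⁴/64 = π×0.828⁴/64 = 2.307×10^-2 in⁴
Required critical load P_cr = n·P = 1.6 × 59.1 = 94.56 kip = 9.456×10^4 lb
From P_cr = π²EI/(K·L)²:  L = (1/K)·√(π²EI/P_cr) = (1/0.5)·√(π²×1.77×10^6×2.307×10^-2/9.456×10^4)
L = 4.13 in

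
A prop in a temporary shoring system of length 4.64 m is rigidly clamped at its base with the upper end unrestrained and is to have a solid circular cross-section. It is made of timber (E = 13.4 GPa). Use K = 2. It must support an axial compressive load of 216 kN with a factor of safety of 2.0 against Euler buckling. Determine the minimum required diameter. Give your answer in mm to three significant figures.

d ≈ 275 mm

Required P_cr = n·P = 2.0 × 216 = 432.0 kN
L_e = K·L = 2 × 4.64 = 9.280 m
Required I = P_cr·L_e²/(π²E) = 4.320×10^5 × 9.280² / (π² × 1.34×10^10) = 2.813×10^-4 m⁴
I_req = 2.813×10^8 mm⁴
Solid circle: I = πd⁴/64  ⇒  d = (64I/π)^(1/4) = (64×2.813×10^8/π)^(1/4) = 275 mm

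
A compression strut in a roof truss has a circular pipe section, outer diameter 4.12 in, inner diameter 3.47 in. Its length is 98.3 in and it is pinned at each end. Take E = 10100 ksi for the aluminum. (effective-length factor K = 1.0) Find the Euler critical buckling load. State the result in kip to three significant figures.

P_cr ≈ 72.5 kip

d_o = 4.12 in, d_i = 3.47 in
I = π(d_o⁴ − d_i⁴)/64 = π(4.12⁴ − 3.470⁴)/64 = 7.027 in⁴
Effective length L_e = K·L = 1 × 98.3 = 98.30 in
P_cr = π²EI / L_e² = π² × 10100×10³ × 7.027 / 98.30² = 7.249×10^4 lb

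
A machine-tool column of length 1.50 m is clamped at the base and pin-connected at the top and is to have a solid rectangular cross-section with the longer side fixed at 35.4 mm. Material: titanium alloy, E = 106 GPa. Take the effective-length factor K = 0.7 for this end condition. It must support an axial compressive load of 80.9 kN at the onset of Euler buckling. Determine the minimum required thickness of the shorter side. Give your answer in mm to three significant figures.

b ≈ 30.7 mm

L_e = K·L = 0.7 × 1.50 = 1.050 m
Required I = P_cr·L_e²/(π²E) = 8.090×10^4 × 1.050² / (π² × 1.06×10^11) = 8.526×10^-8 m⁴
I_req = 8.526×10^4 mm⁴
Rectangle, weak axis: I_min = h·b³/12 with h = 35.4 mm fixed  ⇒  b = (12I/h)^(1/3) = 30.7 mm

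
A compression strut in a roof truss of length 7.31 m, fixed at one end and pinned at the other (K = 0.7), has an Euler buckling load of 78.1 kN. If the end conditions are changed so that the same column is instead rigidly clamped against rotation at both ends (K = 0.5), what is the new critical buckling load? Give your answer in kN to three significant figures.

P_cr ∝ 1/K², so P_cr,new = P_cr,old × (K_old/K_new)² = 78.1 × (0.7/0.5)²
= 78.1 × 1.960 = 153 kN

P_cr ≈ 153 kN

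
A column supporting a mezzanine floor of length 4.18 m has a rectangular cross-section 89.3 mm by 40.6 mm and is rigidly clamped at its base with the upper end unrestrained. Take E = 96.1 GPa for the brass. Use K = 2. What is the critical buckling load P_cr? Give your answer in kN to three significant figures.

Buckling occurs about the weak axis: I_min = h·b³/12 with b = 40.6 mm (the shorter side).
I_min = 89.3×40.6³/12 = 4.980×10^5 mm⁴
I = 4.980×10^5 mm⁴ = 4.980×10^-7 m⁴
Effective length L_e = K·L = 2 × 4.18 = 8.360 m
P_cr = π²EI / L_e² = π² × 96.1×10⁹ × 4.980×10^-7 / 8.360² = 6.759×10^3 N

P_cr ≈ 6.76 kN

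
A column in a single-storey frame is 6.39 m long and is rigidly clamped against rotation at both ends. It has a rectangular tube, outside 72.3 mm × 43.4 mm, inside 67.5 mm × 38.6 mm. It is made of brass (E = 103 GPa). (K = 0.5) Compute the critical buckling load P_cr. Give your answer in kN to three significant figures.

Weak-axis I_min = (h_o·b_o³ − h_i·b_i³)/12 with b_o = 43.4, b_i = 38.60 mm (shorter outer/inner sides).
I_min = (72.3×43.4³ − 67.50×38.60³)/12 = 1.690×10^5 mm⁴
I = 1.690×10^5 mm⁴ = 1.690×10^-7 m⁴
Effective length L_e = K·L = 0.5 × 6.39 = 3.195 m
P_cr = π²EI / L_e² = π² × 103×10⁹ × 1.690×10^-7 / 3.195² = 1.683×10^4 N

P_cr ≈ 16.8 kN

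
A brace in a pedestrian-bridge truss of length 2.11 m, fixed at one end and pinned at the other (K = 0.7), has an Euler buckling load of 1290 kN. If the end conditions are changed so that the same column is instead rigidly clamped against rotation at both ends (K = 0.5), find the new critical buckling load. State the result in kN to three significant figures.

P_cr ≈ 2530 kN

P_cr ∝ 1/K², so P_cr,new = P_cr,old × (K_old/K_new)² = 1290 × (0.7/0.5)²
= 1290 × 1.960 = 2530 kN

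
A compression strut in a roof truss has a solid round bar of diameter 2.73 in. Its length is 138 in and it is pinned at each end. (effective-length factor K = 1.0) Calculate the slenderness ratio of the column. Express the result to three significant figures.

I = πd⁴/64 = π×2.73⁴/64 = 2.727 in⁴
A = 5.853 in²;  r_min = √(I/A) = √(2.727/5.853) = 0.6825 in
L_e = K·L = 1 × 138 = 138.0 in
λ = L_e / r_min = 138.00 / 0.6825 = 202

λ ≈ 202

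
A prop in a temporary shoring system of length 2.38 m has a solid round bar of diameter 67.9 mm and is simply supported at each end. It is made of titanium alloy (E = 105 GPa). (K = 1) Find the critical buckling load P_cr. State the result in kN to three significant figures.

P_cr ≈ 191 kN

I = πd⁴/64 = π×67.9⁴/64 = 1.043×10^6 mm⁴
I = 1.043×10^6 mm⁴ = 1.043×10^-6 m⁴
Effective length L_e = K·L = 1 × 2.38 = 2.380 m
P_cr = π²EI / L_e² = π² × 105×10⁹ × 1.043×10^-6 / 2.380² = 1.909×10^5 N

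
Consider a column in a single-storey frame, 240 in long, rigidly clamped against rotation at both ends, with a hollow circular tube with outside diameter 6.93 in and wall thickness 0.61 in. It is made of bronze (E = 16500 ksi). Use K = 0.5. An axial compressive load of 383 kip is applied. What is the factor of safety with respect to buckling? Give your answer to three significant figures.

n ≈ 1.80

Inner diameter d_i = 6.93 − 2×0.61 = 5.710 in
I = π(d_o⁴ − d_i⁴)/64 = π(6.93⁴ − 5.710⁴)/64 = 61.03 in⁴
Effective length L_e = K·L = 0.5 × 240 = 120.0 in
P_cr = π²EI / L_e² = π² × 16500×10³ × 61.03 / 120.0² = 6.902×10^5 lb
Factor of safety n = P_cr / P = 690.22 / 383 = 1.80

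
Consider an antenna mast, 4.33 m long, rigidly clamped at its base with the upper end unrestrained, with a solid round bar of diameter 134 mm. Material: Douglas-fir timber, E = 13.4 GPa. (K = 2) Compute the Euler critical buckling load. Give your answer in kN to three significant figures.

I = πd⁴/64 = π×134⁴/64 = 1.583×10^7 mm⁴
I = 1.583×10^7 mm⁴ = 1.583×10^-5 m⁴
Effective length L_e = K·L = 2 × 4.33 = 8.660 m
P_cr = π²EI / L_e² = π² × 13.4×10⁹ × 1.583×10^-5 / 8.660² = 2.791×10^4 N

P_cr ≈ 27.9 kN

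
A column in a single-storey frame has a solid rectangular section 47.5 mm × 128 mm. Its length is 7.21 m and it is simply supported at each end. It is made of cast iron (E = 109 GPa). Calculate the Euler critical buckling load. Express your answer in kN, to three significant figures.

Buckling occurs about the weak axis: I_min = h·b³/12 with b = 47.5 mm (the shorter side).
I_min = 128×47.5³/12 = 1.143×10^6 mm⁴
I = 1.143×10^6 mm⁴ = 1.143×10^-6 m⁴
Effective length L_e = K·L = 1 × 7.21 = 7.210 m
P_cr = π²EI / L_e² = π² × 109×10⁹ × 1.143×10^-6 / 7.210² = 2.366×10^4 N

P_cr ≈ 23.7 kN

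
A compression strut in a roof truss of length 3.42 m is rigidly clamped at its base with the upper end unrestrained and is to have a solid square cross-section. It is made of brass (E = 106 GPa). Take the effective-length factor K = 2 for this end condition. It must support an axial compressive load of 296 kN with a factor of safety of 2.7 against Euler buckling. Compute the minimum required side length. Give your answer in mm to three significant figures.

a ≈ 144 mm

Required P_cr = n·P = 2.7 × 296 = 799.2 kN
L_e = K·L = 2 × 3.42 = 6.840 m
Required I = P_cr·L_e²/(π²E) = 7.992×10^5 × 6.840² / (π² × 1.06×10^11) = 3.574×10^-5 m⁴
I_req = 3.574×10^7 mm⁴
Solid square: I = a⁴/12  ⇒  a = (12I)^(1/4) = (12×3.574×10^7)^(1/4) = 144 mm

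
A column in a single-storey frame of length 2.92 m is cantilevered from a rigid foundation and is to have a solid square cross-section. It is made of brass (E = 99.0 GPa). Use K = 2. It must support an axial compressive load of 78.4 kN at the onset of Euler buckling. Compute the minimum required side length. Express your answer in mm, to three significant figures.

a ≈ 75.7 mm

L_e = K·L = 2 × 2.92 = 5.840 m
Required I = P_cr·L_e²/(π²E) = 7.840×10^4 × 5.840² / (π² × 9.90×10^10) = 2.737×10^-6 m⁴
I_req = 2.737×10^6 mm⁴
Solid square: I = a⁴/12  ⇒  a = (12I)^(1/4) = (12×2.737×10^6)^(1/4) = 75.7 mm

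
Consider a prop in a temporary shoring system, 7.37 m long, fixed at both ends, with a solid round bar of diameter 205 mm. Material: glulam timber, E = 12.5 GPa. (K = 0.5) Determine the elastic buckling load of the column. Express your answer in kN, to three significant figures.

I = πd⁴/64 = π×205⁴/64 = 8.669×10^7 mm⁴
I = 8.669×10^7 mm⁴ = 8.669×10^-5 m⁴
Effective length L_e = K·L = 0.5 × 7.37 = 3.685 m
P_cr = π²EI / L_e² = π² × 12.5×10⁹ × 8.669×10^-5 / 3.685² = 7.876×10^5 N

P_cr ≈ 788 kN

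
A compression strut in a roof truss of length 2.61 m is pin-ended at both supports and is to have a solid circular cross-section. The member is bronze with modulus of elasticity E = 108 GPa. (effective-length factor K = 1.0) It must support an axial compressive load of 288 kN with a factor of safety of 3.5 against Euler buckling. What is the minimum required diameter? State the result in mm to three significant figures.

d ≈ 107 mm

Required P_cr = n·P = 3.5 × 288 = 1008 kN
L_e = K·L = 1 × 2.61 = 2.610 m
Required I = P_cr·L_e²/(π²E) = 1.008×10^6 × 2.610² / (π² × 1.08×10^11) = 6.442×10^-6 m⁴
I_req = 6.442×10^6 mm⁴
Solid circle: I = πd⁴/64  ⇒  d = (64I/π)^(1/4) = (64×6.442×10^6/π)^(1/4) = 107 mm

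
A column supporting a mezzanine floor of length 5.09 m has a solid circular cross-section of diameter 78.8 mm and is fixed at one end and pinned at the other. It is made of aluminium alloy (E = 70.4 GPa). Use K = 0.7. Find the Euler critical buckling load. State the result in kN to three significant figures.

P_cr ≈ 104 kN

I = πd⁴/64 = π×78.8⁴/64 = 1.893×10^6 mm⁴
I = 1.893×10^6 mm⁴ = 1.893×10^-6 m⁴
Effective length L_e = K·L = 0.7 × 5.09 = 3.563 m
P_cr = π²EI / L_e² = π² × 70.4×10⁹ × 1.893×10^-6 / 3.563² = 1.036×10^5 N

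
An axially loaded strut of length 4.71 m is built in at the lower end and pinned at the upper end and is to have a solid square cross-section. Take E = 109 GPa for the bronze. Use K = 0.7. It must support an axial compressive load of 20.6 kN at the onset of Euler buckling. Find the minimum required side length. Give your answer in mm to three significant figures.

a ≈ 39.8 mm

L_e = K·L = 0.7 × 4.71 = 3.297 m
Required I = P_cr·L_e²/(π²E) = 2.060×10^4 × 3.297² / (π² × 1.09×10^11) = 2.082×10^-7 m⁴
I_req = 2.082×10^5 mm⁴
Solid square: I = a⁴/12  ⇒  a = (12I)^(1/4) = (12×2.082×10^5)^(1/4) = 39.8 mm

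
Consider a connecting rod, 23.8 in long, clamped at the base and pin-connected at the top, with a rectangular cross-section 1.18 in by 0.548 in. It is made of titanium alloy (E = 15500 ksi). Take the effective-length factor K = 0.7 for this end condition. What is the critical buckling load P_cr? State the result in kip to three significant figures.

Buckling occurs about the weak axis: I_min = h·b³/12 with b = 0.548 in (the shorter side).
I_min = 1.18×0.548³/12 = 1.618×10^-2 in⁴
Effective length L_e = K·L = 0.7 × 23.8 = 16.66 in
P_cr = π²EI / L_e² = π² × 15500×10³ × 1.618×10^-2 / 16.66² = 8.919×10^3 lb

P_cr ≈ 8.92 kip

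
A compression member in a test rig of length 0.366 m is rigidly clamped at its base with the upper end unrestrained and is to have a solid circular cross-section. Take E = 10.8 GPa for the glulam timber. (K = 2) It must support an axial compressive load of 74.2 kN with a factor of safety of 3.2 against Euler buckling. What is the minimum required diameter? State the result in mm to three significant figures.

d ≈ 70.2 mm

Required P_cr = n·P = 3.2 × 74.2 = 237.4 kN
L_e = K·L = 2 × 0.366 = 0.7320 m
Required I = P_cr·L_e²/(π²E) = 2.374×10^5 × 0.7320² / (π² × 1.08×10^10) = 1.194×10^-6 m⁴
I_req = 1.194×10^6 mm⁴
Solid circle: I = πd⁴/64  ⇒  d = (64I/π)^(1/4) = (64×1.194×10^6/π)^(1/4) = 70.2 mm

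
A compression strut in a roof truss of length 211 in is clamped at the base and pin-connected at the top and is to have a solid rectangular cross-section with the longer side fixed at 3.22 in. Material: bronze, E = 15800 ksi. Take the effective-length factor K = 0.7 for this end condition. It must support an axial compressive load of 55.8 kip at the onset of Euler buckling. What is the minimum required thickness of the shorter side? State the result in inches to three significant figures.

b ≈ 3.08 in

L_e = K·L = 0.7 × 211 = 147.7 in
Required I = P_cr·L_e²/(π²E) = 5.580×10^4 × 147.7² / (π² × 1.58×10^7) = 7.806 in⁴
Rectangle, weak axis: I_min = h·b³/12 with h = 3.22 in fixed  ⇒  b = (12I/h)^(1/3) = 3.08 in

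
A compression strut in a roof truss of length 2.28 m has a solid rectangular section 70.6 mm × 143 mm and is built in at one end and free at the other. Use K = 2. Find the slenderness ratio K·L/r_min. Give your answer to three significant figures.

For a rectangle r_min = b/√12 = 70.6/√12 = 20.38 mm
L_e = K·L = 2 × 2.28 m = 4.560 m = 4560.0 mm
λ = L_e / r_min = 4560.0 / 20.38 = 224

λ ≈ 224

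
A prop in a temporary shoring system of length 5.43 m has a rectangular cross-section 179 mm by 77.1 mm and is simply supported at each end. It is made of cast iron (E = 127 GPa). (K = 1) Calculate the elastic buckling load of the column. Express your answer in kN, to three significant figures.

P_cr ≈ 291 kN

Buckling occurs about the weak axis: I_min = h·b³/12 with b = 77.1 mm (the shorter side).
I_min = 179×77.1³/12 = 6.837×10^6 mm⁴
I = 6.837×10^6 mm⁴ = 6.837×10^-6 m⁴
Effective length L_e = K·L = 1 × 5.43 = 5.430 m
P_cr = π²EI / L_e² = π² × 127×10⁹ × 6.837×10^-6 / 5.430² = 2.906×10^5 N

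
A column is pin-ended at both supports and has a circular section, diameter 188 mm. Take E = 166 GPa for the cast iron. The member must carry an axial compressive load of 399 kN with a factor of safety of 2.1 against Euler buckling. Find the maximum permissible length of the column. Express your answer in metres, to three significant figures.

I = πd⁴/64 = π×188⁴/64 = 6.132×10^7 mm⁴
I = 6.132×10^-5 m⁴
Required critical load P_cr = n·P = 2.1 × 399 = 837.9 kN = 8.379×10^5 N
From P_cr = π²EI/(K·L)²:  L = (1/K)·√(π²EI/P_cr) = (1/1)·√(π²×1.66×10^11×6.132×10^-5/8.379×10^5)
L = 10.9 m

L_max ≈ 10.9 m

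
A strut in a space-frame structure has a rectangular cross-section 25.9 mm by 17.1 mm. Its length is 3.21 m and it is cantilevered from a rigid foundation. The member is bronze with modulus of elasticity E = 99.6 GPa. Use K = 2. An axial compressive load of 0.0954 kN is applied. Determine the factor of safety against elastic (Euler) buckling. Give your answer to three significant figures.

Buckling occurs about the weak axis: I_min = h·b³/12 with b = 17.1 mm (the shorter side).
I_min = 25.9×17.1³/12 = 1.079×10^4 mm⁴
I = 1.079×10^4 mm⁴ = 1.079×10^-8 m⁴
Effective length L_e = K·L = 2 × 3.21 = 6.420 m
P_cr = π²EI / L_e² = π² × 99.6×10⁹ × 1.079×10^-8 / 6.420² = 257.4 N
Factor of safety n = P_cr / P = 0.25739 / 0.0954 = 2.70

n ≈ 2.70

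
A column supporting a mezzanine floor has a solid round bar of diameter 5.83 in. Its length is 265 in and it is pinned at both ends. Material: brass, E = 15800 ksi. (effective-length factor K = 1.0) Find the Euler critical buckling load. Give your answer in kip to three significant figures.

P_cr ≈ 126 kip

I = πd⁴/64 = π×5.83⁴/64 = 56.71 in⁴
Effective length L_e = K·L = 1 × 265 = 265.0 in
P_cr = π²EI / L_e² = π² × 15800×10³ × 56.71 / 265.0² = 1.259×10^5 lb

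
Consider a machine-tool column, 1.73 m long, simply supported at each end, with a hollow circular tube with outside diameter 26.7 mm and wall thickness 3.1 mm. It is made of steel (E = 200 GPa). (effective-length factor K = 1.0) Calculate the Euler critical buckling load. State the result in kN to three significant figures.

P_cr ≈ 10.7 kN

Inner diameter d_i = 26.7 − 2×3.1 = 20.50 mm
I = π(d_o⁴ − d_i⁴)/64 = π(26.7⁴ − 20.50⁴)/64 = 1.628×10^4 mm⁴
I = 1.628×10^4 mm⁴ = 1.628×10^-8 m⁴
Effective length L_e = K·L = 1 × 1.73 = 1.730 m
P_cr = π²EI / L_e² = π² × 200×10⁹ × 1.628×10^-8 / 1.730² = 1.074×10^4 N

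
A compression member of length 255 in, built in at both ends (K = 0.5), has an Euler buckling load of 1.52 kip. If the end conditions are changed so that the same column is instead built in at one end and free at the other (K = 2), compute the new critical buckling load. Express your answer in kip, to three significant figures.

P_cr ≈ 0.0950 kip

P_cr ∝ 1/K², so P_cr,new = P_cr,old × (K_old/K_new)² = 1.52 × (0.5/2)²
= 1.52 × 0.06250 = 0.0950 kip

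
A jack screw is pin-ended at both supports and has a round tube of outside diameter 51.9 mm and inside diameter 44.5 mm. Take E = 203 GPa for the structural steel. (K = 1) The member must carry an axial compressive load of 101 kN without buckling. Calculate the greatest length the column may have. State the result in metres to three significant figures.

L_max ≈ 1.80 m

d_o = 51.9 mm, d_i = 44.5 mm
I = π(d_o⁴ − d_i⁴)/64 = π(51.9⁴ − 44.50⁴)/64 = 1.637×10^5 mm⁴
I = 1.637×10^-7 m⁴
At the buckling limit P_cr = P = 1.010×10^5 N
From P_cr = π²EI/(K·L)²:  L = (1/K)·√(π²EI/P_cr) = (1/1)·√(π²×2.03×10^11×1.637×10^-7/1.010×10^5)
L = 1.80 m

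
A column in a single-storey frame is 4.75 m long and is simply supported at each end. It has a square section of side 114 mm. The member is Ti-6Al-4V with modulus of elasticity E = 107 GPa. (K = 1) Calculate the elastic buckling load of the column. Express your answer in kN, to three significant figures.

I = a⁴/12 = 114⁴/12 = 1.407×10^7 mm⁴
I = 1.407×10^7 mm⁴ = 1.407×10^-5 m⁴
Effective length L_e = K·L = 1 × 4.75 = 4.750 m
P_cr = π²EI / L_e² = π² × 107×10⁹ × 1.407×10^-5 / 4.750² = 6.588×10^5 N

P_cr ≈ 659 kN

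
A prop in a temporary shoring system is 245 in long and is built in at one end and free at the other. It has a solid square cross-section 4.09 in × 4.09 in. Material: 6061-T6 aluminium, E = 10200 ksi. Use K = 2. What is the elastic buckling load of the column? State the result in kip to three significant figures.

P_cr ≈ 9.78 kip

I = a⁴/12 = 4.09⁴/12 = 23.32 in⁴
Effective length L_e = K·L = 2 × 245 = 490.0 in
P_cr = π²EI / L_e² = π² × 10200×10³ × 23.32 / 490.0² = 9.777×10^3 lb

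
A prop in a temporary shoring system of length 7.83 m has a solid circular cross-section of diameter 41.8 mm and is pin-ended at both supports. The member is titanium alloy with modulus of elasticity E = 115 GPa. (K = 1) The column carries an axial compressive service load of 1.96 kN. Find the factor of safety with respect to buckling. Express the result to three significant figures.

I = πd⁴/64 = π×41.8⁴/64 = 1.499×10^5 mm⁴
I = 1.499×10^5 mm⁴ = 1.499×10^-7 m⁴
Effective length L_e = K·L = 1 × 7.83 = 7.830 m
P_cr = π²EI / L_e² = π² × 115×10⁹ × 1.499×10^-7 / 7.830² = 2.774×10^3 N
Factor of safety n = P_cr / P = 2.7743 / 1.96 = 1.42

n ≈ 1.42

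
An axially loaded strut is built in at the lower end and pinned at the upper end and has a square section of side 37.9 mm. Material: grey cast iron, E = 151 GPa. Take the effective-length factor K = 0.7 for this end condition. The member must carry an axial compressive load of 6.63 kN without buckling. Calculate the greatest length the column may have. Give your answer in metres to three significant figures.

I = a⁴/12 = 37.9⁴/12 = 1.719×10^5 mm⁴
I = 1.719×10^-7 m⁴
At the buckling limit P_cr = P = 6.630×10^3 N
From P_cr = π²EI/(K·L)²:  L = (1/K)·√(π²EI/P_cr) = (1/0.7)·√(π²×1.51×10^11×1.719×10^-7/6.630×10^3)
L = 8.88 m

L_max ≈ 8.88 m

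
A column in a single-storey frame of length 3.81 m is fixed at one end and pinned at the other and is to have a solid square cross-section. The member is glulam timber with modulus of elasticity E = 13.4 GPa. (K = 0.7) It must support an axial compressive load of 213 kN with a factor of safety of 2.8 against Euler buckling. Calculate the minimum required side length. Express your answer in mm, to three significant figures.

Required P_cr = n·P = 2.8 × 213 = 596.4 kN
L_e = K·L = 0.7 × 3.81 = 2.667 m
Required I = P_cr·L_e²/(π²E) = 5.964×10^5 × 2.667² / (π² × 1.34×10^10) = 3.208×10^-5 m⁴
I_req = 3.208×10^7 mm⁴
Solid square: I = a⁴/12  ⇒  a = (12I)^(1/4) = (12×3.208×10^7)^(1/4) = 140 mm

a ≈ 140 mm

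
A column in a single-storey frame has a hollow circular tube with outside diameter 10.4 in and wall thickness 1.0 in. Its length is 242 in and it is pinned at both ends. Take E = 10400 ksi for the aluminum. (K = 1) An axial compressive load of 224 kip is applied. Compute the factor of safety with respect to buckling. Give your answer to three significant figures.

n ≈ 2.58

Inner diameter d_i = 10.4 − 2×1.0 = 8.400 in
I = π(d_o⁴ − d_i⁴)/64 = π(10.4⁴ − 8.400⁴)/64 = 329.9 in⁴
Effective length L_e = K·L = 1 × 242 = 242.0 in
P_cr = π²EI / L_e² = π² × 10400×10³ × 329.9 / 242.0² = 5.781×10^5 lb
Factor of safety n = P_cr / P = 578.14 / 224 = 2.58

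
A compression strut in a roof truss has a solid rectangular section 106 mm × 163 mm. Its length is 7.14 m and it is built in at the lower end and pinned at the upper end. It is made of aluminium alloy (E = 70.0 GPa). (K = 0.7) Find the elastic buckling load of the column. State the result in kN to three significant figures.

P_cr ≈ 447 kN

Buckling occurs about the weak axis: I_min = h·b³/12 with b = 106 mm (the shorter side).
I_min = 163×106³/12 = 1.618×10^7 mm⁴
I = 1.618×10^7 mm⁴ = 1.618×10^-5 m⁴
Effective length L_e = K·L = 0.7 × 7.14 = 4.998 m
P_cr = π²EI / L_e² = π² × 70.0×10⁹ × 1.618×10^-5 / 4.998² = 4.474×10^5 N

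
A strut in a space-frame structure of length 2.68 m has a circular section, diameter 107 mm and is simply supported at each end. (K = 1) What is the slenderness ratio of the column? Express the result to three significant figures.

I = πd⁴/64 = π×107⁴/64 = 6.434×10^6 mm⁴
A = 8.992×10^3 mm²;  r_min = √(I/A) = √(6.434×10^6/8.992×10^3) = 26.75 mm
L_e = K·L = 1 × 2.68 m = 2.680 m = 2680.0 mm
λ = L_e / r_min = 2680.0 / 26.75 = 100

λ ≈ 100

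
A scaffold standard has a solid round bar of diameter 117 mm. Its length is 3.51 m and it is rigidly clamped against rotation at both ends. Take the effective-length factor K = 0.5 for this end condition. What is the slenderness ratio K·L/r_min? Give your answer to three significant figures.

I = πd⁴/64 = π×117⁴/64 = 9.198×10^6 mm⁴
A = 1.075×10^4 mm²;  r_min = √(I/A) = √(9.198×10^6/1.075×10^4) = 29.25 mm
L_e = K·L = 0.5 × 3.51 m = 1.755 m = 1755.0 mm
λ = L_e / r_min = 1755.0 / 29.25 = 60.0

λ ≈ 60.0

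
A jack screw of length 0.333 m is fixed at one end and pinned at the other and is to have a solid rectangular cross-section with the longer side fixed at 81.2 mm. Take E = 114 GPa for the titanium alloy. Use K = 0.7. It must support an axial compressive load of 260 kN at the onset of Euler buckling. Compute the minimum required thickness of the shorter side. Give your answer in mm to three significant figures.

b ≈ 12.3 mm

L_e = K·L = 0.7 × 0.333 = 0.2331 m
Required I = P_cr·L_e²/(π²E) = 2.600×10^5 × 0.2331² / (π² × 1.14×10^11) = 1.256×10^-8 m⁴
I_req = 1.256×10^4 mm⁴
Rectangle, weak axis: I_min = h·b³/12 with h = 81.2 mm fixed  ⇒  b = (12I/h)^(1/3) = 12.3 mm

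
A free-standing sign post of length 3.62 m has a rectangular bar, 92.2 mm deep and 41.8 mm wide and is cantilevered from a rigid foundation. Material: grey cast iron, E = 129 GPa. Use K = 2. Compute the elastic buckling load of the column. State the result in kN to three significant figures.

P_cr ≈ 13.6 kN

Buckling occurs about the weak axis: I_min = h·b³/12 with b = 41.8 mm (the shorter side).
I_min = 92.2×41.8³/12 = 5.611×10^5 mm⁴
I = 5.611×10^5 mm⁴ = 5.611×10^-7 m⁴
Effective length L_e = K·L = 2 × 3.62 = 7.240 m
P_cr = π²EI / L_e² = π² × 129×10⁹ × 5.611×10^-7 / 7.240² = 1.363×10^4 N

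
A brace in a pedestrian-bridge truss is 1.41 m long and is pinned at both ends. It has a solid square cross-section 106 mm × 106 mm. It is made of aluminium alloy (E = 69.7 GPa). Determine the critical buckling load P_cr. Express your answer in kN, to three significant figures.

I = a⁴/12 = 106⁴/12 = 1.052×10^7 mm⁴
I = 1.052×10^7 mm⁴ = 1.052×10^-5 m⁴
Effective length L_e = K·L = 1 × 1.41 = 1.410 m
P_cr = π²EI / L_e² = π² × 69.7×10⁹ × 1.052×10^-5 / 1.410² = 3.640×10^6 N

P_cr ≈ 3640 kN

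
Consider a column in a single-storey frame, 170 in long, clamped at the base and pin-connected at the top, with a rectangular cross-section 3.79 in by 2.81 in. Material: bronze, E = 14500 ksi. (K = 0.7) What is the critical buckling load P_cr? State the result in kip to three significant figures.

Buckling occurs about the weak axis: I_min = h·b³/12 with b = 2.81 in (the shorter side).
I_min = 3.79×2.81³/12 = 7.008 in⁴
Effective length L_e = K·L = 0.7 × 170 = 119.0 in
P_cr = π²EI / L_e² = π² × 14500×10³ × 7.008 / 119.0² = 7.082×10^4 lb

P_cr ≈ 70.8 kip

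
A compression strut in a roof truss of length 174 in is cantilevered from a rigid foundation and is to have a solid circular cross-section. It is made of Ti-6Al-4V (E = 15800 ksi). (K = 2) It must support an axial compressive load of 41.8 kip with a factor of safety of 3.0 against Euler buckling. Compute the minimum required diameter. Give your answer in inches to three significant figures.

Required P_cr = n·P = 3.0 × 41.8 = 125.4 kip
L_e = K·L = 2 × 174 = 348.0 in
Required I = P_cr·L_e²/(π²E) = 1.254×10^5 × 348.0² / (π² × 1.58×10^7) = 97.39 in⁴
Solid circle: I = πd⁴/64  ⇒  d = (64I/π)^(1/4) = (64×97.39/π)^(1/4) = 6.67 in

d ≈ 6.67 in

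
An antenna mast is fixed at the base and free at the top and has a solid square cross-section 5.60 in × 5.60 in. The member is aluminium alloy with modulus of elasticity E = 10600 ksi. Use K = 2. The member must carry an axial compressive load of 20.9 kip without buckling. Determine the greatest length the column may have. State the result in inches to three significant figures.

L_max ≈ 320 in

I = a⁴/12 = 5.60⁴/12 = 81.95 in⁴
At the buckling limit P_cr = P = 2.090×10^4 lb
From P_cr = π²EI/(K·L)²:  L = (1/K)·√(π²EI/P_cr) = (1/2)·√(π²×1.06×10^7×81.95/2.090×10^4)
L = 320 in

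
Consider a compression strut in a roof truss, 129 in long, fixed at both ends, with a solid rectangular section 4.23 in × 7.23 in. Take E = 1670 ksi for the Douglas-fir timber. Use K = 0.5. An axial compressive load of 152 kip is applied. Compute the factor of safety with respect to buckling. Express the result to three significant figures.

Buckling occurs about the weak axis: I_min = h·b³/12 with b = 4.23 in (the shorter side).
I_min = 7.23×4.23³/12 = 45.60 in⁴
Effective length L_e = K·L = 0.5 × 129 = 64.50 in
P_cr = π²EI / L_e² = π² × 1670×10³ × 45.60 / 64.50² = 1.807×10^5 lb
Factor of safety n = P_cr / P = 180.67 / 152 = 1.19

n ≈ 1.19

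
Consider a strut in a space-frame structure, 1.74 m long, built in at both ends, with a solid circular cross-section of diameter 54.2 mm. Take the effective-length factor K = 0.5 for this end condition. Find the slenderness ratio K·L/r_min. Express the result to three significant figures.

λ ≈ 64.2

For a solid circle r = d/4 = 54.2/4 = 13.55 mm
L_e = K·L = 0.5 × 1.74 m = 0.8700 m = 870.00 mm
λ = L_e / r_min = 870.00 / 13.55 = 64.2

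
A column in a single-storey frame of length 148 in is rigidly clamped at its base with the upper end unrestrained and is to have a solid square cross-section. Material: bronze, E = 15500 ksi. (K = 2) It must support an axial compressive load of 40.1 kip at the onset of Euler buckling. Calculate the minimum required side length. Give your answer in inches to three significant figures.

L_e = K·L = 2 × 148 = 296.0 in
Required I = P_cr·L_e²/(π²E) = 4.010×10^4 × 296.0² / (π² × 1.55×10^7) = 22.97 in⁴
Solid square: I = a⁴/12  ⇒  a = (12I)^(1/4) = (12×22.97)^(1/4) = 4.07 in

a ≈ 4.07 in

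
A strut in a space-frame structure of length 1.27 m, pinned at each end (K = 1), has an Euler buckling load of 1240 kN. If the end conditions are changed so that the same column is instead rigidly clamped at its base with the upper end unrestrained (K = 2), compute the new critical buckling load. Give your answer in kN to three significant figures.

P_cr ∝ 1/K², so P_cr,new = P_cr,old × (K_old/K_new)² = 1240 × (1/2)²
= 1240 × 0.2500 = 310 kN

P_cr ≈ 310 kN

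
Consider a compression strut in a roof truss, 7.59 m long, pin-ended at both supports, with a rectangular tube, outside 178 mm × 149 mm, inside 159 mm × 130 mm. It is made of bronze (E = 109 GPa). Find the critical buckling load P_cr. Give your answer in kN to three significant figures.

Weak-axis I_min = (h_o·b_o³ − h_i·b_i³)/12 with b_o = 149, b_i = 130.0 mm (shorter outer/inner sides).
I_min = (178×149³ − 159.0×130.0³)/12 = 1.996×10^7 mm⁴
I = 1.996×10^7 mm⁴ = 1.996×10^-5 m⁴
Effective length L_e = K·L = 1 × 7.59 = 7.590 m
P_cr = π²EI / L_e² = π² × 109×10⁹ × 1.996×10^-5 / 7.590² = 3.727×10^5 N

P_cr ≈ 373 kN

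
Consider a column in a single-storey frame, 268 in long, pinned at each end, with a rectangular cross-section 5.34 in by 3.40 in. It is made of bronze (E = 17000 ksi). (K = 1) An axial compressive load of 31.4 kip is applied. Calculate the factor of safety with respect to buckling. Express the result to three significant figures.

n ≈ 1.30

Buckling occurs about the weak axis: I_min = h·b³/12 with b = 3.40 in (the shorter side).
I_min = 5.34×3.40³/12 = 17.49 in⁴
Effective length L_e = K·L = 1 × 268 = 268.0 in
P_cr = π²EI / L_e² = π² × 17000×10³ × 17.49 / 268.0² = 4.086×10^4 lb
Factor of safety n = P_cr / P = 40.858 / 31.4 = 1.30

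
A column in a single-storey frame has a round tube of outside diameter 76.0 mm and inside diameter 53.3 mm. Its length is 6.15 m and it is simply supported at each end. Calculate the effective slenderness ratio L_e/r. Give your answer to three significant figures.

λ ≈ 265

d_o = 76.0 mm, d_i = 53.3 mm
I = π(d_o⁴ − d_i⁴)/64 = π(76.0⁴ − 53.30⁴)/64 = 1.241×10^6 mm⁴
A = 2.305×10^3 mm²;  r_min = √(I/A) = √(1.241×10^6/2.305×10^3) = 23.21 mm
L_e = K·L = 1 × 6.15 m = 6.150 m = 6150.0 mm
λ = L_e / r_min = 6150.0 / 23.21 = 265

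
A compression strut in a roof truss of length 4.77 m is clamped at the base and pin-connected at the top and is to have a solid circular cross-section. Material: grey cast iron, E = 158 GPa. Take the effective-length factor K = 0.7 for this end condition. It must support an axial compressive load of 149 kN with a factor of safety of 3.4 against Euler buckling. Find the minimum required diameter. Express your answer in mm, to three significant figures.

Required P_cr = n·P = 3.4 × 149 = 506.6 kN
L_e = K·L = 0.7 × 4.77 = 3.339 m
Required I = P_cr·L_e²/(π²E) = 5.066×10^5 × 3.339² / (π² × 1.58×10^11) = 3.622×10^-6 m⁴
I_req = 3.622×10^6 mm⁴
Solid circle: I = πd⁴/64  ⇒  d = (64I/π)^(1/4) = (64×3.622×10^6/π)^(1/4) = 92.7 mm

d ≈ 92.7 mm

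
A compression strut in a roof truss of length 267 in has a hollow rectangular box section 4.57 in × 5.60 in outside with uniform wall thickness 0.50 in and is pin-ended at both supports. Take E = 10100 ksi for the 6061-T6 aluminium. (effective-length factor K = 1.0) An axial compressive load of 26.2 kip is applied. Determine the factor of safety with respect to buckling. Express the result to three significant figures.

Inner dimensions: h_i = 5.60 − 2×0.50 = 4.600 in, b_i = 4.57 − 2×0.50 = 3.570 in
Weak-axis I_min = (h_o·b_o³ − h_i·b_i³)/12 with b_o = 4.57, b_i = 3.570 in (shorter outer/inner sides).
I_min = (5.60×4.57³ − 4.600×3.570³)/12 = 27.10 in⁴
Effective length L_e = K·L = 1 × 267 = 267.0 in
P_cr = π²EI / L_e² = π² × 10100×10³ × 27.10 / 267.0² = 3.789×10^4 lb
Factor of safety n = P_cr / P = 37.893 / 26.2 = 1.45

n ≈ 1.45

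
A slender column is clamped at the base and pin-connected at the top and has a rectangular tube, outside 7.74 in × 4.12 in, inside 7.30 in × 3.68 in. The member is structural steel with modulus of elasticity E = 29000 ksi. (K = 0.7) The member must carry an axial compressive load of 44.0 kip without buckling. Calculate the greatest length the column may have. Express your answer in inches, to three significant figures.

L_max ≈ 443 in

Weak-axis I_min = (h_o·b_o³ − h_i·b_i³)/12 with b_o = 4.12, b_i = 3.680 in (shorter outer/inner sides).
I_min = (7.74×4.12³ − 7.300×3.680³)/12 = 14.79 in⁴
At the buckling limit P_cr = P = 4.400×10^4 lb
From P_cr = π²EI/(K·L)²:  L = (1/K)·√(π²EI/P_cr) = (1/0.7)·√(π²×2.90×10^7×14.79/4.400×10^4)
L = 443 in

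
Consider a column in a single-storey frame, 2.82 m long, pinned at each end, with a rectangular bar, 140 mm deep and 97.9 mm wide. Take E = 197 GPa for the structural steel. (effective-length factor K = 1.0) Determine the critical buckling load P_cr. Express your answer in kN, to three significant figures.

P_cr ≈ 2680 kN

Buckling occurs about the weak axis: I_min = h·b³/12 with b = 97.9 mm (the shorter side).
I_min = 140×97.9³/12 = 1.095×10^7 mm⁴
I = 1.095×10^7 mm⁴ = 1.095×10^-5 m⁴
Effective length L_e = K·L = 1 × 2.82 = 2.820 m
P_cr = π²EI / L_e² = π² × 197×10⁹ × 1.095×10^-5 / 2.820² = 2.676×10^6 N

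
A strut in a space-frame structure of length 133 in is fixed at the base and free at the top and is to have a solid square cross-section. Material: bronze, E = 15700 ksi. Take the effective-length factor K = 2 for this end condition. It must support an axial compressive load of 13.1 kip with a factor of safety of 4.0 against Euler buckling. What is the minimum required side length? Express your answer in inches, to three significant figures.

a ≈ 4.12 in

Required P_cr = n·P = 4.0 × 13.1 = 52.40 kip
L_e = K·L = 2 × 133 = 266.0 in
Required I = P_cr·L_e²/(π²E) = 5.240×10^4 × 266.0² / (π² × 1.57×10^7) = 23.93 in⁴
Solid square: I = a⁴/12  ⇒  a = (12I)^(1/4) = (12×23.93)^(1/4) = 4.12 in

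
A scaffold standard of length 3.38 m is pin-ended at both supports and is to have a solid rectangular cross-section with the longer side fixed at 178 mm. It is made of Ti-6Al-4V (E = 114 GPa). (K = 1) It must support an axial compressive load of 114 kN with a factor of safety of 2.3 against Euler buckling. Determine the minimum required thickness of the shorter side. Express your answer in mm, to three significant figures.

Required P_cr = n·P = 2.3 × 114 = 262.2 kN
L_e = K·L = 1 × 3.38 = 3.380 m
Required I = P_cr·L_e²/(π²E) = 2.622×10^5 × 3.380² / (π² × 1.14×10^11) = 2.662×10^-6 m⁴
I_req = 2.662×10^6 mm⁴
Rectangle, weak axis: I_min = h·b³/12 with h = 178 mm fixed  ⇒  b = (12I/h)^(1/3) = 56.4 mm

b ≈ 56.4 mm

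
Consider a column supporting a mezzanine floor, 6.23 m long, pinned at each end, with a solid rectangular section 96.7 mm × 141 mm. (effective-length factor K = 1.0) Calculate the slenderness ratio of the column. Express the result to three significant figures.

λ ≈ 223

Buckling occurs about the weak axis: I_min = h·b³/12 with b = 96.7 mm (the shorter side).
I_min = 141×96.7³/12 = 1.062×10^7 mm⁴
A = 1.363×10^4 mm²;  r_min = √(I/A) = √(1.062×10^7/1.363×10^4) = 27.91 mm
L_e = K·L = 1 × 6.23 m = 6.230 m = 6230.0 mm
λ = L_e / r_min = 6230.0 / 27.91 = 223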